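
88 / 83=1.06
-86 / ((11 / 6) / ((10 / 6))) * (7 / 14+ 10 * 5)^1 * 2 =-7896.36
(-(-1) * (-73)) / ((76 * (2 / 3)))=-219 / 152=-1.44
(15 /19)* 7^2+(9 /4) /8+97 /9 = 272195 /5472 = 49.74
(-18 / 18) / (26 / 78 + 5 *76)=-3 / 1141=-0.00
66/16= 33/8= 4.12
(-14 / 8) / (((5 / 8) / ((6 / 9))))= -28 / 15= -1.87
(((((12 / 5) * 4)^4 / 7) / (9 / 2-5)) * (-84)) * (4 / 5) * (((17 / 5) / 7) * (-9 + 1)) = -69306679296 / 109375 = -633661.07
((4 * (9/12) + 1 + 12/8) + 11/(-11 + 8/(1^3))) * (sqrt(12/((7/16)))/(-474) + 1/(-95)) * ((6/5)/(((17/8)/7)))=-0.16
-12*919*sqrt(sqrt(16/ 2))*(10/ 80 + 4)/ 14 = -90981*2^(3/ 4)/ 28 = -5464.69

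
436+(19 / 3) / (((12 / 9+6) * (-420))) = 4028621 / 9240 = 436.00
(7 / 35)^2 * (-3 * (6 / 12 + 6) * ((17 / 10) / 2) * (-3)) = 1.99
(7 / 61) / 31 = 7 / 1891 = 0.00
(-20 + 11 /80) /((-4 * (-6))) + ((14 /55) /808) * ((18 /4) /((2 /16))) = -1741187 /2133120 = -0.82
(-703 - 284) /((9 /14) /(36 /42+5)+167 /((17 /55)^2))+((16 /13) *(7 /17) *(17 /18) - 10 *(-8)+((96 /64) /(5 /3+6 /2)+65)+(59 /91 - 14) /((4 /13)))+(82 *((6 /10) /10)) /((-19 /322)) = 595056927533147 /32232239225550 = 18.46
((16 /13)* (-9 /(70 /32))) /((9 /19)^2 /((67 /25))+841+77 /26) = -111453696 /18577579685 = -0.01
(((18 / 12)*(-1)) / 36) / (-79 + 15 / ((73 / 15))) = 0.00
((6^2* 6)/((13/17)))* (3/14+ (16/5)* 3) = 1261332/455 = 2772.16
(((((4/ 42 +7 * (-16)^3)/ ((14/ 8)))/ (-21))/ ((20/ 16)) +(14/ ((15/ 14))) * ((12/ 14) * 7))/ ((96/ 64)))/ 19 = 21687728/ 879795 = 24.65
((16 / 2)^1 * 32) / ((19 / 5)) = 1280 / 19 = 67.37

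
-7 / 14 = -0.50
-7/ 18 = -0.39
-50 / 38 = -25 / 19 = -1.32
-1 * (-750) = 750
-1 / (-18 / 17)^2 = -289 / 324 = -0.89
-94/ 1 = -94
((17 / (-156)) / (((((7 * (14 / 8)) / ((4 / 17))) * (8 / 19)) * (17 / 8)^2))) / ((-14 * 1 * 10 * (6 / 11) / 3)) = 836 / 19329765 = 0.00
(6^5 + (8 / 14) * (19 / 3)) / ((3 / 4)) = 653488 / 63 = 10372.83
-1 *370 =-370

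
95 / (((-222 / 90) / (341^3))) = -56503844925 / 37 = -1527130943.92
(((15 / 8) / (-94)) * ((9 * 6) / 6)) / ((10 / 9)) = -243 / 1504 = -0.16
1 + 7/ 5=12/ 5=2.40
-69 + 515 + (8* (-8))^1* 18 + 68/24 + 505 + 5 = -1159/6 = -193.17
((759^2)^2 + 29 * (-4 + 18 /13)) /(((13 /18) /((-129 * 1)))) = -10017807247792854 /169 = -59276965963271.33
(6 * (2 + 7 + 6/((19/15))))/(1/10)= 15660/19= 824.21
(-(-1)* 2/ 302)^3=1/ 3442951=0.00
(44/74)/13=22/481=0.05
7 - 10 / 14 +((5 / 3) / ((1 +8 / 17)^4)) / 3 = 31522147 / 4921875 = 6.40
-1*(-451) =451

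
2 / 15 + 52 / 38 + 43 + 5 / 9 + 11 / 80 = 123653 / 2736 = 45.19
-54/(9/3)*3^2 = -162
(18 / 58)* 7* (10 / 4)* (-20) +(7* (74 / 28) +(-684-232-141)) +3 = -1144.12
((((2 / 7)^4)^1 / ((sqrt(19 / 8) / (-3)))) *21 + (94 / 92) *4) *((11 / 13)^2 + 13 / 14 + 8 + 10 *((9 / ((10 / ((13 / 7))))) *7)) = 14083127 / 27209- 43148304 *sqrt(38) / 7709611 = 483.09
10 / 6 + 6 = 23 / 3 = 7.67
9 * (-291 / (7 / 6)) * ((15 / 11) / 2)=-117855 / 77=-1530.58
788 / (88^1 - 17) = 788 / 71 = 11.10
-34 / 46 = -0.74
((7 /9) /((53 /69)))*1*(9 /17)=0.54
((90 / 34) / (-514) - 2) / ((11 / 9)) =-157689 / 96118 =-1.64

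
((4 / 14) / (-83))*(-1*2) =4 / 581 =0.01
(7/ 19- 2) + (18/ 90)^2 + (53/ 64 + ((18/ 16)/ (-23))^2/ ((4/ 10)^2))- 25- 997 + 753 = -269.75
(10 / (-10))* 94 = -94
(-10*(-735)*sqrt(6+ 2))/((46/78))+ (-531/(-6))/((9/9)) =177/2+ 573300*sqrt(2)/23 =35339.31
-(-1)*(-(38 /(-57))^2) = -4 /9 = -0.44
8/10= 4/5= 0.80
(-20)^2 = 400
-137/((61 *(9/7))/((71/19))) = -68089/10431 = -6.53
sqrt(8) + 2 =2 + 2 * sqrt(2) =4.83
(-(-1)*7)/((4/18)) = 63/2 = 31.50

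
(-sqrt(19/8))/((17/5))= -5 * sqrt(38)/68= -0.45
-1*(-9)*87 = 783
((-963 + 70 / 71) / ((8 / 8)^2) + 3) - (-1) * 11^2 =-59499 / 71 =-838.01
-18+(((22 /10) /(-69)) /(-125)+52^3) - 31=6061606886 /43125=140559.00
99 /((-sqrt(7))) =-99 * sqrt(7) /7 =-37.42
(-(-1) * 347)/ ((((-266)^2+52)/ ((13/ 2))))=4511/ 141616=0.03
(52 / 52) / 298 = 0.00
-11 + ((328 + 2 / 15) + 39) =5342 / 15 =356.13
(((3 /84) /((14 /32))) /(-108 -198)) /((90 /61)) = -61 /337365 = -0.00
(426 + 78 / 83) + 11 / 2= 71785 / 166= 432.44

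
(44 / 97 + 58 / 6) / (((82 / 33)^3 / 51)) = 1799185905 / 53482696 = 33.64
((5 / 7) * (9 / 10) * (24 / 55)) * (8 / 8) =108 / 385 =0.28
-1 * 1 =-1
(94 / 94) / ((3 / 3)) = 1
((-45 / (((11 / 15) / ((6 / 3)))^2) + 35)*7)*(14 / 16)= -1776985 / 968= -1835.73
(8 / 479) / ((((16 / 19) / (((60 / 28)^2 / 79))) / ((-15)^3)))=-14428125 / 3708418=-3.89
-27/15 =-9/5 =-1.80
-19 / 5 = -3.80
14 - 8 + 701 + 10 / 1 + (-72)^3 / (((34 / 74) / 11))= -151899747 / 17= -8935279.24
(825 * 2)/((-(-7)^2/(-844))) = 1392600/49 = 28420.41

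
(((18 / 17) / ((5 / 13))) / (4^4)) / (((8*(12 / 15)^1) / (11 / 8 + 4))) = 5031 / 557056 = 0.01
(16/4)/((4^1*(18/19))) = 19/18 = 1.06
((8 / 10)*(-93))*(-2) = 744 / 5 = 148.80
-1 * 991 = -991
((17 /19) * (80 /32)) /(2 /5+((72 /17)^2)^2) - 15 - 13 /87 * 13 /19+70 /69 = -48014939308421 /3409957617412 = -14.08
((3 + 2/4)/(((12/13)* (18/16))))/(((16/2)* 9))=91/1944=0.05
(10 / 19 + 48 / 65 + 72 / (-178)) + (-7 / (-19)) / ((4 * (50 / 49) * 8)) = 30655411 / 35172800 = 0.87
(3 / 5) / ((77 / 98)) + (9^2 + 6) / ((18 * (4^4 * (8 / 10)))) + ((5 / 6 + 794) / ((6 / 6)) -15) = 87929101 / 112640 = 780.62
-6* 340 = -2040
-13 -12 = -25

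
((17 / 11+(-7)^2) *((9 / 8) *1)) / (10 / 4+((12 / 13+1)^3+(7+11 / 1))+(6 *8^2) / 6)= 305383 / 491997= 0.62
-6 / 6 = -1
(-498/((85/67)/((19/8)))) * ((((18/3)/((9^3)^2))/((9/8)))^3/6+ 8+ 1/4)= -8478140713274074038331775/1102295001621161544624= -7691.35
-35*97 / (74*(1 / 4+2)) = -6790 / 333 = -20.39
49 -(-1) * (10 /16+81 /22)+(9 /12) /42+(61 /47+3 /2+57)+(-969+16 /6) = -18526619 /21714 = -853.21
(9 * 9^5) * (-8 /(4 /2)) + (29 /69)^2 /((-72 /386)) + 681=-364230888181 /171396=-2125083.95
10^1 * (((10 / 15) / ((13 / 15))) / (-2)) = -50 / 13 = -3.85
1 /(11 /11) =1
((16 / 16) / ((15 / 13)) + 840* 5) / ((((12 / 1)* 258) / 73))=4599949 / 46440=99.05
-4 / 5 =-0.80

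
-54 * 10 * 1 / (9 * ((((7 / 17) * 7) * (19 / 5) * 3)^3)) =-12282500 / 7262590419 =-0.00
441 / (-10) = -441 / 10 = -44.10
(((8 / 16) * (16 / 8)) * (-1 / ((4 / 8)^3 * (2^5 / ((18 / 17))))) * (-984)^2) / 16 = -272322 / 17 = -16018.94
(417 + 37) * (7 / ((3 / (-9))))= -9534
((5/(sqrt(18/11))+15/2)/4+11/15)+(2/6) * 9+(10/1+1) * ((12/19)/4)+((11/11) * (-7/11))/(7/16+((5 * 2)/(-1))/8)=5 * sqrt(22)/24+2650181/326040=9.11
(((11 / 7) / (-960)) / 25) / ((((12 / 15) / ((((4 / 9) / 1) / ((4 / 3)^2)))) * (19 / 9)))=-33 / 3404800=-0.00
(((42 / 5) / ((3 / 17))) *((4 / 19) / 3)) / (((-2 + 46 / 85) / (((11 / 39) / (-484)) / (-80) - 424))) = 117752192537 / 121286880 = 970.86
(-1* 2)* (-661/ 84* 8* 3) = 2644/ 7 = 377.71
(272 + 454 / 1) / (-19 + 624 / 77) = -66.63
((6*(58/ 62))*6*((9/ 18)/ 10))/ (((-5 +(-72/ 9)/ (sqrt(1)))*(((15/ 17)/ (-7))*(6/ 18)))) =31059/ 10075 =3.08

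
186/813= 62/271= 0.23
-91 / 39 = -2.33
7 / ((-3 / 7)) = -16.33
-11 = -11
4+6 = 10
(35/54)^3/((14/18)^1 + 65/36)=42875/406782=0.11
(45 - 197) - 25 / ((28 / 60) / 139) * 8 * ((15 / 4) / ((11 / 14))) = -3129172 / 11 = -284470.18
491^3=118370771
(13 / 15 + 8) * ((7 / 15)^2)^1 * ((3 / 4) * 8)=11.59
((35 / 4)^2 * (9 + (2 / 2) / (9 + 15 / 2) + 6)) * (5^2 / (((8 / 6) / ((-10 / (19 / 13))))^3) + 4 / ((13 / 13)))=-112725402015275 / 28972416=-3890783.63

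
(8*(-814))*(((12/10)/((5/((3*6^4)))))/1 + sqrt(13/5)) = -151911936/25-6512*sqrt(65)/5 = -6086977.72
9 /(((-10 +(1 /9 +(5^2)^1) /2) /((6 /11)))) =486 /253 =1.92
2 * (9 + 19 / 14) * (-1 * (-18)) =2610 / 7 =372.86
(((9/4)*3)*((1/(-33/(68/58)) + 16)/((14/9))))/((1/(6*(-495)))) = -83532465/406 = -205744.99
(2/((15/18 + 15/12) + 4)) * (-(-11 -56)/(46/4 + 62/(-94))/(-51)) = -50384/1264579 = -0.04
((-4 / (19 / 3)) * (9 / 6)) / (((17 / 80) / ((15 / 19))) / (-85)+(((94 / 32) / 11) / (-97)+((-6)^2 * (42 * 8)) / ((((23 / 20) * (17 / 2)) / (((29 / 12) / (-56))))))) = 22528638000 / 1270041492121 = 0.02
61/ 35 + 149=5276/ 35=150.74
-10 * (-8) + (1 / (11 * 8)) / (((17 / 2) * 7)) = 418881 / 5236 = 80.00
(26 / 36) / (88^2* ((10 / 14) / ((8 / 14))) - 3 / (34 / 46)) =221 / 2960838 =0.00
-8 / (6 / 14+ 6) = -56 / 45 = -1.24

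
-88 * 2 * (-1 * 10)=1760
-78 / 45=-26 / 15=-1.73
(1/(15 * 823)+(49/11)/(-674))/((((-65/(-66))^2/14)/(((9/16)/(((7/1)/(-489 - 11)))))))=177454827/46872319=3.79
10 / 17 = 0.59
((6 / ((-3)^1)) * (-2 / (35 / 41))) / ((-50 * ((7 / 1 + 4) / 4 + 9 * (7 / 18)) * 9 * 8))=-41 / 196875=-0.00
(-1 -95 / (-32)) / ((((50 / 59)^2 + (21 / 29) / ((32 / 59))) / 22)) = 139915314 / 6632959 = 21.09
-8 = -8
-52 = -52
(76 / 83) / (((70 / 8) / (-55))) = -3344 / 581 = -5.76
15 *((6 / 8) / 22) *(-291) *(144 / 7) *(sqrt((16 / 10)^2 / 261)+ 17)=-52343.04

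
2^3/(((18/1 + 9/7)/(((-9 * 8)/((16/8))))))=-224/15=-14.93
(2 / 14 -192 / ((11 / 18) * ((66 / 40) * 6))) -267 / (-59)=-1352632 / 49973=-27.07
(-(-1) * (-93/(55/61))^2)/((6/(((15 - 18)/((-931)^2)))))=-32182929/5243904050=-0.01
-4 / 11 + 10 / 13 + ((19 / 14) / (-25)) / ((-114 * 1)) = 0.41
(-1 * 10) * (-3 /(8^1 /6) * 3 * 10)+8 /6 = 676.33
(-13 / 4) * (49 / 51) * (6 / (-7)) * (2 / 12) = 91 / 204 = 0.45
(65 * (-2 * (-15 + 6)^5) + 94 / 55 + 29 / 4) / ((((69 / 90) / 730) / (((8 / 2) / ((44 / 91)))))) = 168280811903295 / 2783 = 60467413547.72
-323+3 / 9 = -968 / 3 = -322.67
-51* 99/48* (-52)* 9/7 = 196911/28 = 7032.54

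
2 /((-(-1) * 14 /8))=8 /7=1.14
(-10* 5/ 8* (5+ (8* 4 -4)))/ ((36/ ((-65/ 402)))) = 17875/ 19296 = 0.93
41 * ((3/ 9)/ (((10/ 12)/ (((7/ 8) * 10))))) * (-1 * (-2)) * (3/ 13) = 861/ 13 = 66.23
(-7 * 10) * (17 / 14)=-85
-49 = -49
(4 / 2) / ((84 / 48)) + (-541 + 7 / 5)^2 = 50954628 / 175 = 291169.30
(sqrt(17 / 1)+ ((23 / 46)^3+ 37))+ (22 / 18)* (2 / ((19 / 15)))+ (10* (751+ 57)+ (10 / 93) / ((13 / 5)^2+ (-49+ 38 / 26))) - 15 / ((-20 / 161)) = sqrt(17)+ 514560287631 / 62448136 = 8243.93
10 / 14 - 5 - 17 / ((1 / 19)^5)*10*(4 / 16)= -1473278965 / 14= -105234211.79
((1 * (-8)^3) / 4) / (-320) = 2 / 5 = 0.40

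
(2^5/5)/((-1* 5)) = -32/25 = -1.28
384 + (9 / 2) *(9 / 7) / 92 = 494673 / 1288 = 384.06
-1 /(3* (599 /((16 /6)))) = -8 /5391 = -0.00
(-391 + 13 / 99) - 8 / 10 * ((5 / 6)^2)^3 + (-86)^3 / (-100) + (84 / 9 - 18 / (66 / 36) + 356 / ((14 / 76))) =7901.51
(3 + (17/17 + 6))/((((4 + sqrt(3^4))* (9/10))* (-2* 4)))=-25/234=-0.11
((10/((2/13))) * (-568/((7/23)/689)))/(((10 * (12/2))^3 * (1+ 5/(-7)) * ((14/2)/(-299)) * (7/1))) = 4373407519/529200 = 8264.19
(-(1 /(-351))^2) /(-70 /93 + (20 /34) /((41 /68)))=-1271 /34906950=-0.00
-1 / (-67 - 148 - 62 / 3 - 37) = 3 / 818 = 0.00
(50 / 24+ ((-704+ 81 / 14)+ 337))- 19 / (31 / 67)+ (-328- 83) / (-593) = -616900393 / 1544172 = -399.50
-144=-144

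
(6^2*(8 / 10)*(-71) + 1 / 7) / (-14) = 71563 / 490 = 146.05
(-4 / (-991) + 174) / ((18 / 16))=1379504 / 8919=154.67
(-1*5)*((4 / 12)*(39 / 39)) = -5 / 3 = -1.67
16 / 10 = 8 / 5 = 1.60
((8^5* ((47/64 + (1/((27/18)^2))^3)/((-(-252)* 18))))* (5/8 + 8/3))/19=24242888/23560551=1.03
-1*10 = -10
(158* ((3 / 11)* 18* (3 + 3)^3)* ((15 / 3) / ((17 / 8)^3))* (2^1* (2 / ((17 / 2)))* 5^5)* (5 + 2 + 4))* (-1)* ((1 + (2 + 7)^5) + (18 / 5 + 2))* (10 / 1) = -69653935300608000000 / 83521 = -833969125137486.38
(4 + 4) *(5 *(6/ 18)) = 40/ 3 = 13.33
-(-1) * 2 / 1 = 2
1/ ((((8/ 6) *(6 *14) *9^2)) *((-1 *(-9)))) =1/ 81648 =0.00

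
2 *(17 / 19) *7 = 238 / 19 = 12.53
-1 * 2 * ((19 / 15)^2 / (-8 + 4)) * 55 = 3971 / 90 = 44.12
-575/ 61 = -9.43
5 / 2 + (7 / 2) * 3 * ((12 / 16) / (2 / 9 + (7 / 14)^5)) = 4901 / 146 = 33.57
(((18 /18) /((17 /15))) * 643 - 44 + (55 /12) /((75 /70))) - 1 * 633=-32243 /306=-105.37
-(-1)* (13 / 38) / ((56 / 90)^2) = 26325 / 29792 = 0.88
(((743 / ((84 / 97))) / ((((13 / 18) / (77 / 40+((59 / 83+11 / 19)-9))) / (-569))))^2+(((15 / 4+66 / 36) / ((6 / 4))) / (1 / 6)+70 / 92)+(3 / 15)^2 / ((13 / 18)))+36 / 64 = 2838328534936231773609786773 / 185600506041600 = 15292676703694.20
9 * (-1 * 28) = -252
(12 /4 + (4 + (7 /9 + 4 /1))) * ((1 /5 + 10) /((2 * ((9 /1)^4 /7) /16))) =100912 /98415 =1.03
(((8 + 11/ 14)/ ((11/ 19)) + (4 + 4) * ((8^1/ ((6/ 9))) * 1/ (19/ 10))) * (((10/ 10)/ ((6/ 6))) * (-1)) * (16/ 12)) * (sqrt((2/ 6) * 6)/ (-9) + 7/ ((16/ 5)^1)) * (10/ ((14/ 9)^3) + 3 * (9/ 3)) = -5124237165/ 2293984 + 113871937 * sqrt(2)/ 1003618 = -2073.31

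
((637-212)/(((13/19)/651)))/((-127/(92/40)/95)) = -2297232525/3302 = -695709.43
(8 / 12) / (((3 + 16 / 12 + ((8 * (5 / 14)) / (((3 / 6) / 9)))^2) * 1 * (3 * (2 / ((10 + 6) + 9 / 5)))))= 4361 / 5841555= 0.00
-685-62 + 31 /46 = -34331 /46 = -746.33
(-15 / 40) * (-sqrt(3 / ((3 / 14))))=3 * sqrt(14) / 8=1.40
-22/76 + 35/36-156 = -155.32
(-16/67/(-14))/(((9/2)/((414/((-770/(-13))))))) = 4784/180565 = 0.03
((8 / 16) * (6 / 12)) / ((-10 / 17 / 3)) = -51 / 40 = -1.28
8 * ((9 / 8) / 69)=3 / 23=0.13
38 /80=19 /40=0.48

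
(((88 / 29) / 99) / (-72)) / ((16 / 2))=-1 / 18792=-0.00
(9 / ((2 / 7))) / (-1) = -63 / 2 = -31.50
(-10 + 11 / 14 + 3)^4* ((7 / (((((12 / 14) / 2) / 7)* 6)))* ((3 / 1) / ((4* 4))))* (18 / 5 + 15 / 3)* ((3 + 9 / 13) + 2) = 30382669917 / 116480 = 260840.23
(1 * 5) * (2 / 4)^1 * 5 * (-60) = -750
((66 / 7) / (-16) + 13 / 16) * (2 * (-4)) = -25 / 14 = -1.79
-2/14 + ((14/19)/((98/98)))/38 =-312/2527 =-0.12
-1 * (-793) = 793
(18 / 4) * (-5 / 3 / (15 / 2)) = -1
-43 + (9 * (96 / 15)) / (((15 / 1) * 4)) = -42.04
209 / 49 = 4.27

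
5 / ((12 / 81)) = 135 / 4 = 33.75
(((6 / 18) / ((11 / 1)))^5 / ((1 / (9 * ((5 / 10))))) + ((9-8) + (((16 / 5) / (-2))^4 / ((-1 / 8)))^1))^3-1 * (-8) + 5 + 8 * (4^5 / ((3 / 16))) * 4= 6222848948671970554892094642178627 / 160587452575406755142578125000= 38750.53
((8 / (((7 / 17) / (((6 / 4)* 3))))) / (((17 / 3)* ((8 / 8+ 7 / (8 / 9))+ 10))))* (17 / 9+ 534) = 66144 / 151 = 438.04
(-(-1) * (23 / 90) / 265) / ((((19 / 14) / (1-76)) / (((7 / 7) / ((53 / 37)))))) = -5957 / 160113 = -0.04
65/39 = 5/3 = 1.67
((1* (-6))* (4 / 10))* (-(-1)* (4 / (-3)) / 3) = 16 / 15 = 1.07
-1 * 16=-16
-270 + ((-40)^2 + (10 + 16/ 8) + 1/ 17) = 22815/ 17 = 1342.06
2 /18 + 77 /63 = 4 /3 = 1.33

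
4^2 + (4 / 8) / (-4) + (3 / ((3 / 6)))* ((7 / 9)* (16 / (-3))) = -9.01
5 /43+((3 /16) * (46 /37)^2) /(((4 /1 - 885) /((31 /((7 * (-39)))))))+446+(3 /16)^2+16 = 462.15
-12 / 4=-3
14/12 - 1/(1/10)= -53/6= -8.83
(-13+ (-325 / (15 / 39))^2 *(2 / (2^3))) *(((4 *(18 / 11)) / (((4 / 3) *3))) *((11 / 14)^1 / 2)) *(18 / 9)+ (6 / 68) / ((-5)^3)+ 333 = 13674547083 / 59500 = 229824.32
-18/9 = -2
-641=-641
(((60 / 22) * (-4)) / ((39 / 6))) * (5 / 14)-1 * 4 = -4604 / 1001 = -4.60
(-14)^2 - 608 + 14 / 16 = -3289 / 8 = -411.12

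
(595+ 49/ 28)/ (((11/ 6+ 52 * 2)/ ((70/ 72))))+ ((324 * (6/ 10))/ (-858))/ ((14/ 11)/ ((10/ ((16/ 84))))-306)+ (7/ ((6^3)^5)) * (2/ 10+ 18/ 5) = 537181387860467836069/ 97977600814456995840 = 5.48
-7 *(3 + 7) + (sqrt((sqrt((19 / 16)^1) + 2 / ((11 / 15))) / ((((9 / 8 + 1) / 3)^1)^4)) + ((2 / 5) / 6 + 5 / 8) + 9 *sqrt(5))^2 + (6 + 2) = -62 + (263857 + 34560 *sqrt(11) *sqrt(11 *sqrt(19) + 120) + 3433320 *sqrt(5))^2 / 145526990400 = 548.59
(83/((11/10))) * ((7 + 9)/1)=13280/11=1207.27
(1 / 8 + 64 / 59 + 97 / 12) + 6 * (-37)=-301193 / 1416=-212.71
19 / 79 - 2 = -139 / 79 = -1.76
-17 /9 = -1.89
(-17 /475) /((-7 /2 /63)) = 0.64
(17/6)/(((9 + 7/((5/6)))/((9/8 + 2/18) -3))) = -10795/37584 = -0.29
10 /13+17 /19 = 411 /247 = 1.66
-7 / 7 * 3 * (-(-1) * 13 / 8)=-39 / 8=-4.88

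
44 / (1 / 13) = 572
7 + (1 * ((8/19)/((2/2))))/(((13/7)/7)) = 2121/247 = 8.59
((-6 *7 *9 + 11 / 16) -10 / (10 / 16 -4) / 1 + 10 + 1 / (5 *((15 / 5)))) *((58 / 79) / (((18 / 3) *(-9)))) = 22818679 / 4607280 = 4.95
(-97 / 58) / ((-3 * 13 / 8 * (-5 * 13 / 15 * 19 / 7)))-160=-14901756 / 93119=-160.03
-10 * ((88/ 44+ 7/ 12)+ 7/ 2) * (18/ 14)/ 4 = -1095/ 56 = -19.55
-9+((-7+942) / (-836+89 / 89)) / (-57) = -85484 / 9519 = -8.98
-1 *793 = -793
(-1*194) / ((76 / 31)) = -3007 / 38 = -79.13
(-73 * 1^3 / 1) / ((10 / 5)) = -73 / 2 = -36.50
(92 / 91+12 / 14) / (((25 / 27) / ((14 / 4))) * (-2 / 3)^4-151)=-371790 / 30041167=-0.01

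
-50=-50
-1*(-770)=770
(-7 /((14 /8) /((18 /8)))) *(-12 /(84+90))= 18 /29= 0.62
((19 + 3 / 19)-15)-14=-187 / 19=-9.84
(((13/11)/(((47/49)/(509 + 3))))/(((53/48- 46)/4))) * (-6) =375717888/1114135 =337.23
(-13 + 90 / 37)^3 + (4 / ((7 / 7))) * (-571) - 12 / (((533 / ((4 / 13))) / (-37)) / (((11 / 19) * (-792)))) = -23884256681209 / 6668518103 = -3581.64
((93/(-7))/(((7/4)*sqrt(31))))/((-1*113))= 12*sqrt(31)/5537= 0.01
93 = 93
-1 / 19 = -0.05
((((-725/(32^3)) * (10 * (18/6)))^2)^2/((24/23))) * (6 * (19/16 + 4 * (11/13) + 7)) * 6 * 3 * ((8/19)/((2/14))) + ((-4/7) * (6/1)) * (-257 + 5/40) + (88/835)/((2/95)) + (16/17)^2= 37805177693501701075688698591/24051881511839200484261888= 1571.82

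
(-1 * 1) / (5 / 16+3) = -16 / 53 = -0.30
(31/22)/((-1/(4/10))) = -31/55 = -0.56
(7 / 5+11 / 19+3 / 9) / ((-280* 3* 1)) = -659 / 239400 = -0.00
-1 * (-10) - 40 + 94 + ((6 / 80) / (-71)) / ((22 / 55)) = 72701 / 1136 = 64.00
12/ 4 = 3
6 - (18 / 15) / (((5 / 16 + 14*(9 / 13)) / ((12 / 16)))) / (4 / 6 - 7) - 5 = 200503 / 197695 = 1.01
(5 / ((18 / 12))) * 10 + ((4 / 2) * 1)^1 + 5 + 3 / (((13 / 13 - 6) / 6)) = 551 / 15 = 36.73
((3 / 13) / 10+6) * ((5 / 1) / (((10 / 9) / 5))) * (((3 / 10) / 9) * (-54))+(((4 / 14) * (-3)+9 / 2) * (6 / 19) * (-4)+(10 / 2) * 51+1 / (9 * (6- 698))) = 87003388 / 13460265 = 6.46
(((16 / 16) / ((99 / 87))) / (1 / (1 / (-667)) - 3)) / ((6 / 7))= -203 / 132660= -0.00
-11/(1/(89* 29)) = -28391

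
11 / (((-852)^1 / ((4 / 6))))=-11 / 1278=-0.01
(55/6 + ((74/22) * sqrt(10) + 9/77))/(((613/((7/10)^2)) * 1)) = 30023/4045800 + 1813 * sqrt(10)/674300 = 0.02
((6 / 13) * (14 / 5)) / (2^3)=21 / 130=0.16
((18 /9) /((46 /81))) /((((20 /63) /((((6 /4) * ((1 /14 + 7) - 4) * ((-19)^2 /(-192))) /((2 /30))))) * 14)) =-33948801 /329728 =-102.96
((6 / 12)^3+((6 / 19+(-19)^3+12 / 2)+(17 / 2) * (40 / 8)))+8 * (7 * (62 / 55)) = -56404351 / 8360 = -6746.93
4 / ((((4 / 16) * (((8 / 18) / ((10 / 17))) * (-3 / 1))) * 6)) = -20 / 17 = -1.18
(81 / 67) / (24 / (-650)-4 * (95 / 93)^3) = -21174698025 / 75324065528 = -0.28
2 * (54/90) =1.20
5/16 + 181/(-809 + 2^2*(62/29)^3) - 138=-41437218511/300438224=-137.92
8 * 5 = 40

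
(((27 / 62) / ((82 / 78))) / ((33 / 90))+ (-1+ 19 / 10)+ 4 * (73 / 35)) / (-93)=-10151357 / 91016310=-0.11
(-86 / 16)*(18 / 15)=-129 / 20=-6.45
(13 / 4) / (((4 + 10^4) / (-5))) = -65 / 40016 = -0.00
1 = 1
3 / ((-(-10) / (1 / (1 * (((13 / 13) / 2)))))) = 3 / 5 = 0.60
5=5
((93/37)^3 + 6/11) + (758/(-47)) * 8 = -2948620997/26187601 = -112.60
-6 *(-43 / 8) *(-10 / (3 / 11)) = -2365 / 2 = -1182.50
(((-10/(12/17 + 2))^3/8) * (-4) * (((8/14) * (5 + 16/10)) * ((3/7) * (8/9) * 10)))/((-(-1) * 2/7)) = 108086000/85169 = 1269.08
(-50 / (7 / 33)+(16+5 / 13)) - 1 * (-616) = 36097 / 91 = 396.67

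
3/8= 0.38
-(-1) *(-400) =-400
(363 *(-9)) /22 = -297 /2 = -148.50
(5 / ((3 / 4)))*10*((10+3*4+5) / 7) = 1800 / 7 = 257.14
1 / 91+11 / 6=1007 / 546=1.84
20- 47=-27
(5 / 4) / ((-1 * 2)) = -5 / 8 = -0.62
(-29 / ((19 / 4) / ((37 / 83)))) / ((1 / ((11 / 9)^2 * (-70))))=284.59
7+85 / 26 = 267 / 26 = 10.27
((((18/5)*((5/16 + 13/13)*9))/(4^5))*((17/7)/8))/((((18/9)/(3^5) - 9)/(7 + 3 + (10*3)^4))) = -81311476833/71598080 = -1135.67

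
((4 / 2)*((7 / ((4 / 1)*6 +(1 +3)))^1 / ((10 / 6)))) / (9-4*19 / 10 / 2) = 3 / 52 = 0.06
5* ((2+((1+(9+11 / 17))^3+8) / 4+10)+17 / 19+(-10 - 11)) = 551927235 / 373388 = 1478.16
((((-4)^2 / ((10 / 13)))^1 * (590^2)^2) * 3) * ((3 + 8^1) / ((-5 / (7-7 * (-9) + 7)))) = -1280872914921600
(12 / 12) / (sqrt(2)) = 0.71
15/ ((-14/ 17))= -255/ 14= -18.21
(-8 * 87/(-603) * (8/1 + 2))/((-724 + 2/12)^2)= 27840/1263730483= 0.00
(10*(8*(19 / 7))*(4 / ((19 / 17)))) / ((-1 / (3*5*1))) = -81600 / 7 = -11657.14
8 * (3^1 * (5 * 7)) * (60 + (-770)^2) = 498086400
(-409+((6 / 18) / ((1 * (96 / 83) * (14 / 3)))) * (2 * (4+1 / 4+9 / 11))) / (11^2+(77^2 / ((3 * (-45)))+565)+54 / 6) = -543366135 / 866302976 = -0.63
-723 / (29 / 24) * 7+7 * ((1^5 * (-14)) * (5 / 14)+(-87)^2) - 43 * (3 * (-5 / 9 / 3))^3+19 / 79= 81448002352 / 1670139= 48767.20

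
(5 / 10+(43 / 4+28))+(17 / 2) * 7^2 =1823 / 4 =455.75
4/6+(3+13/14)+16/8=277/42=6.60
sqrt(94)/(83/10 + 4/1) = 10 *sqrt(94)/123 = 0.79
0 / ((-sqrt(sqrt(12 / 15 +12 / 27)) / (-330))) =0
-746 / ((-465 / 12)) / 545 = 2984 / 84475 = 0.04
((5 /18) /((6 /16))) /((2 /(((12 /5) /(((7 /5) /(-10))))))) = -400 /63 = -6.35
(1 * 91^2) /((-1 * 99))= -8281 /99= -83.65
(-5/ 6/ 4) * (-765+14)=3755/ 24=156.46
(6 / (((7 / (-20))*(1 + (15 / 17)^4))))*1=-5011260 / 469511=-10.67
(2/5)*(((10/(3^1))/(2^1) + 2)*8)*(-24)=-1408/5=-281.60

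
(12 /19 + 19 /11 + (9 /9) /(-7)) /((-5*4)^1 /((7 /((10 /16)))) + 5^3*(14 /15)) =19452 /1008425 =0.02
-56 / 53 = -1.06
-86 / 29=-2.97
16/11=1.45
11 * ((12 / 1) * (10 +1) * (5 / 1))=7260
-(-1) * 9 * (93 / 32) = 26.16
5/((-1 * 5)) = -1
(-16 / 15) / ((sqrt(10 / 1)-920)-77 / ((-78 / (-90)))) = 2704 * sqrt(10) / 2580023025+ 545584 / 516004605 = 0.00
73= 73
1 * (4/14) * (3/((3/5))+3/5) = 8/5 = 1.60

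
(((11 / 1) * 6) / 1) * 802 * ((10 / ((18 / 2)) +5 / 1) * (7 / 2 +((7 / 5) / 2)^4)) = 604911307 / 500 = 1209822.61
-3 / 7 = -0.43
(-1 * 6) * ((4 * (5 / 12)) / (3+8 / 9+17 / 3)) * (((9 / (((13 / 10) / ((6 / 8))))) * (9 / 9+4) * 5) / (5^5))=-243 / 5590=-0.04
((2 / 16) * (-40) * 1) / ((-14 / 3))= 15 / 14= 1.07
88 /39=2.26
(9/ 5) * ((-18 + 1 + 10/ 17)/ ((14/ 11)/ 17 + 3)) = -27621/ 2875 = -9.61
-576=-576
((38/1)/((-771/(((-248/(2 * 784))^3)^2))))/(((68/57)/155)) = -49660268470355/495391406335336448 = -0.00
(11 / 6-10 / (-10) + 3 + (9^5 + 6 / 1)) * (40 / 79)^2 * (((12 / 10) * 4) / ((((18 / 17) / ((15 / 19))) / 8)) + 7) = 191924084000 / 355737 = 539511.17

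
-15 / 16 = -0.94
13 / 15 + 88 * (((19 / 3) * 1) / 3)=186.64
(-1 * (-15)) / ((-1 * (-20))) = 0.75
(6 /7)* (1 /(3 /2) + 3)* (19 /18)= 209 /63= 3.32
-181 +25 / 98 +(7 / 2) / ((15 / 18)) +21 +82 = -36037 / 490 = -73.54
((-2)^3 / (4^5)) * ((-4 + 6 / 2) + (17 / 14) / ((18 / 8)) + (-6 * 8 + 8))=2549 / 8064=0.32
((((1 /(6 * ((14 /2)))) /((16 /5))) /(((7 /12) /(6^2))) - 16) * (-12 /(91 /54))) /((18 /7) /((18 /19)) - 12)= -493452 /41405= -11.92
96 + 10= 106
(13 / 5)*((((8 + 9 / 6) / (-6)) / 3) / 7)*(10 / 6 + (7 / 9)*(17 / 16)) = -88673 / 181440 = -0.49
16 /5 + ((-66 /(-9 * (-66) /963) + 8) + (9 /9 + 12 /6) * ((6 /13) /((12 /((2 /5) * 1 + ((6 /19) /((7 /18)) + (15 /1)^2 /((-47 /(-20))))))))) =-34379404 /406315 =-84.61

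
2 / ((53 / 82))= 164 / 53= 3.09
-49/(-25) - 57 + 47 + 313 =7624/25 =304.96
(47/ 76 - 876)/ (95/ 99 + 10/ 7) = -366.55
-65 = -65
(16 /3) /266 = 8 /399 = 0.02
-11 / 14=-0.79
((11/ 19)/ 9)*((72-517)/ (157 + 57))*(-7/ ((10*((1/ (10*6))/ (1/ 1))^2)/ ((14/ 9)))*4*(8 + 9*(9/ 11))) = 589607200/ 18297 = 32224.26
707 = 707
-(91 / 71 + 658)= -46809 / 71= -659.28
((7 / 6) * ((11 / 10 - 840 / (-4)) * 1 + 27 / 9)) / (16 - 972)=-14987 / 57360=-0.26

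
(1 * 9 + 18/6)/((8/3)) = 4.50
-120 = -120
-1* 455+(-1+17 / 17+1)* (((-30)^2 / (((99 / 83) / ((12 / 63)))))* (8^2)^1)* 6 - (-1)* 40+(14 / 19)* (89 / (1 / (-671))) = 15758173 / 1463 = 10771.14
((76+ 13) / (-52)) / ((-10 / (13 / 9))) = 89 / 360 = 0.25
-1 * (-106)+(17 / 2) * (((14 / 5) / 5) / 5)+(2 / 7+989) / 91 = 9381678 / 79625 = 117.82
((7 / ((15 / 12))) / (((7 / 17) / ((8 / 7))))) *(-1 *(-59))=32096 / 35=917.03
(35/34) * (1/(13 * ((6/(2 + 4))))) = 35/442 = 0.08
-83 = -83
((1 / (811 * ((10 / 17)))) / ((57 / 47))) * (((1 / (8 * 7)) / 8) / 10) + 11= 22780666399 / 2070969600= 11.00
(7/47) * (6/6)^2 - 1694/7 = -11367/47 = -241.85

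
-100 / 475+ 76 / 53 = 1232 / 1007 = 1.22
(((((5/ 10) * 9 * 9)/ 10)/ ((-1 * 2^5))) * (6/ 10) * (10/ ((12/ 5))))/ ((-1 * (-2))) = -81/ 512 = -0.16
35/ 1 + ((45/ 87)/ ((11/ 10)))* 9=12515/ 319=39.23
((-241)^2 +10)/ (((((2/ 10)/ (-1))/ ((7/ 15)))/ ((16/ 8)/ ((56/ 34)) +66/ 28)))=-1452275/ 3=-484091.67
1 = 1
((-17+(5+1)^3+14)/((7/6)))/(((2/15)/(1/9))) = 1065/7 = 152.14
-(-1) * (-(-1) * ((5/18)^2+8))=2617/324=8.08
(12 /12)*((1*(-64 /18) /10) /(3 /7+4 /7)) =-0.36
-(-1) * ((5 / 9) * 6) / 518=5 / 777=0.01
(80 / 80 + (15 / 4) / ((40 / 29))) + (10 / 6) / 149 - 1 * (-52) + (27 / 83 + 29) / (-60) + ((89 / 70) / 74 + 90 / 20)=6125094435 / 102497696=59.76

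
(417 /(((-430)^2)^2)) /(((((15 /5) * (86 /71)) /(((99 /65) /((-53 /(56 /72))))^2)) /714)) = 20889248457 /17446998767350750000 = 0.00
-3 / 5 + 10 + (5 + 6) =102 / 5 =20.40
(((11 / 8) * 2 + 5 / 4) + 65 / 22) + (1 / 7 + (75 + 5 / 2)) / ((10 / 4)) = 29269 / 770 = 38.01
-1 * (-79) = 79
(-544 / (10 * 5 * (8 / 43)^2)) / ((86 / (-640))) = 2339.20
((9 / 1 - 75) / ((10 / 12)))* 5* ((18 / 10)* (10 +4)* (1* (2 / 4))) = -24948 / 5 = -4989.60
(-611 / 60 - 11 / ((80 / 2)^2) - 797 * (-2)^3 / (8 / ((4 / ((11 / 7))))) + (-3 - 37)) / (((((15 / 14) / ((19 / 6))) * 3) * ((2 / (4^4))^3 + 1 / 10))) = 19492.16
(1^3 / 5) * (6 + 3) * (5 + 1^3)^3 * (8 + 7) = 5832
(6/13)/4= 3/26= 0.12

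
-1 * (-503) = 503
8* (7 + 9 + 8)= 192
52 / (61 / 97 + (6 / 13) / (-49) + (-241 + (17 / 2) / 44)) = -282746464 / 1306002499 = -0.22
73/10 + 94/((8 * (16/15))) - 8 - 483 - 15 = -487.68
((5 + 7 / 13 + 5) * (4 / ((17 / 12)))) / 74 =3288 / 8177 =0.40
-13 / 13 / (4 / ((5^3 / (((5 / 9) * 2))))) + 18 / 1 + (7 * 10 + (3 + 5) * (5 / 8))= 519 / 8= 64.88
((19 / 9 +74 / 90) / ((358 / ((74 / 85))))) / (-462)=-74 / 4792725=-0.00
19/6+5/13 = 277/78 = 3.55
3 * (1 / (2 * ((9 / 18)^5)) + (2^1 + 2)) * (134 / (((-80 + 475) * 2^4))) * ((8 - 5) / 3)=201 / 158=1.27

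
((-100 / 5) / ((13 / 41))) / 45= -164 / 117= -1.40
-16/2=-8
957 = 957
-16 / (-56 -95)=16 / 151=0.11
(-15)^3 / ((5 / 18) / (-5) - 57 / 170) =2581875 / 299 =8635.03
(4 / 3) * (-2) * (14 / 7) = -16 / 3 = -5.33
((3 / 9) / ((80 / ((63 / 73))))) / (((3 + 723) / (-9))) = -63 / 1413280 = -0.00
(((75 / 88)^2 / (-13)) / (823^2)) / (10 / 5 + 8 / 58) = -163125 / 4227660035456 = -0.00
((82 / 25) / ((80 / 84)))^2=741321 / 62500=11.86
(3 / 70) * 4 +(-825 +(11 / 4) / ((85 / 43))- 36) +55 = -1914561 / 2380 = -804.44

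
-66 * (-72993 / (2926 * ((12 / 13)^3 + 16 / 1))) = 481096863 / 4905040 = 98.08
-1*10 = -10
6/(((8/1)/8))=6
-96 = -96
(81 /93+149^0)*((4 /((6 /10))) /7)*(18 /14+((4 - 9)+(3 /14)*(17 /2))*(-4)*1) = 2320 /93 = 24.95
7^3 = 343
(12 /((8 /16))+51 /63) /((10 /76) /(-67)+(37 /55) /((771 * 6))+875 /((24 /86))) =112497581460 /14217386436239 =0.01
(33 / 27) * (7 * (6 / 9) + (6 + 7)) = 21.59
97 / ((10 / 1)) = 97 / 10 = 9.70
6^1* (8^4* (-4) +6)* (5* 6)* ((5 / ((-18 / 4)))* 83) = 271874800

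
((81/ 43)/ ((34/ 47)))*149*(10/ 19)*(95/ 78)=4727025/ 19006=248.71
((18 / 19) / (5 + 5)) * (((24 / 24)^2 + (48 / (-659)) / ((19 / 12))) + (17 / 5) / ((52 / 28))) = 20397816 / 77317175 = 0.26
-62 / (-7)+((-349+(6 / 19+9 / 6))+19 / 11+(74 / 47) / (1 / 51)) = -35247153 / 137522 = -256.30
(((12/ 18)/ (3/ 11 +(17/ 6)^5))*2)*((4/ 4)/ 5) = 0.00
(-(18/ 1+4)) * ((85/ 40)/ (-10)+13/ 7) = -10131/ 280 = -36.18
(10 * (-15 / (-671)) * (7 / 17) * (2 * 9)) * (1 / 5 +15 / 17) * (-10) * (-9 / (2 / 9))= 140842800 / 193919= 726.30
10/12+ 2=17/6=2.83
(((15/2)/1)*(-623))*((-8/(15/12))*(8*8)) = 1913856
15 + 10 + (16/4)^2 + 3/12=165/4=41.25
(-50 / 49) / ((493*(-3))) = 50 / 72471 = 0.00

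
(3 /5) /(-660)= -1 /1100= -0.00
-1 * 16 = -16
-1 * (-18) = 18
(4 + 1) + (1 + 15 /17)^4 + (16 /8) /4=3015883 /167042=18.05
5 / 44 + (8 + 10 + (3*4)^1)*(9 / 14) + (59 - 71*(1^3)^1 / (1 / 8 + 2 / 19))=-354113 / 1540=-229.94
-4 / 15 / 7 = -0.04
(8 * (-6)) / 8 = -6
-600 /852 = -0.70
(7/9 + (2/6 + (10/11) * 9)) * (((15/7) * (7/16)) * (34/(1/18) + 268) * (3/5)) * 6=27600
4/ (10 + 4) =2/ 7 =0.29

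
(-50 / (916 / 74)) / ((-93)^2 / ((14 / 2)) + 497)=-6475 / 2777312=-0.00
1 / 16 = 0.06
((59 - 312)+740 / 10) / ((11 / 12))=-2148 / 11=-195.27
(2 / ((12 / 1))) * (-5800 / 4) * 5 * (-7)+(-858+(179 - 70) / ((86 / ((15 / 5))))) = 1961867 / 258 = 7604.14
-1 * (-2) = 2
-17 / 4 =-4.25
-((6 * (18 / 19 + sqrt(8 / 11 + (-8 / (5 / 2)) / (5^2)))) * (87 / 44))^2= -12652862661 / 60061375-1226178 * sqrt(11330) / 632225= -417.11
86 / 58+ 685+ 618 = 37830 / 29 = 1304.48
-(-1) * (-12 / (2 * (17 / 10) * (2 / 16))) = -480 / 17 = -28.24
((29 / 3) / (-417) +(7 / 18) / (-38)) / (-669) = 353 / 7067316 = 0.00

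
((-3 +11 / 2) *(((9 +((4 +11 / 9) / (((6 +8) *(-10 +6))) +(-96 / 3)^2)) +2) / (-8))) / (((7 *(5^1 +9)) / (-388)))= 252972605 / 197568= 1280.43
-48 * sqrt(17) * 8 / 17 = -384 * sqrt(17) / 17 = -93.13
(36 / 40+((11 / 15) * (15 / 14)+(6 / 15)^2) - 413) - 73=-84727 / 175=-484.15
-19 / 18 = -1.06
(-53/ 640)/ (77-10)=-53/ 42880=-0.00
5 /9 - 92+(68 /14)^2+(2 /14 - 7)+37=-16630 /441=-37.71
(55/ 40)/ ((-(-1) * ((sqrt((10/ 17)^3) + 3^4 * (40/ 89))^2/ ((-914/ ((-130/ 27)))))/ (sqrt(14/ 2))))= -58847861922725691 * sqrt(1190)/ 157130622055149886000 + 9526576809410168931 * sqrt(7)/ 48347883709276888000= 0.51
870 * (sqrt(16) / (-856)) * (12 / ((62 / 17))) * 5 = -221850 / 3317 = -66.88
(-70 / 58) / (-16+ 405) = -35 / 11281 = -0.00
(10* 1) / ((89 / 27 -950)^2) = 7290 / 653364721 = 0.00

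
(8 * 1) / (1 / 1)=8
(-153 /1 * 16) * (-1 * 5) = 12240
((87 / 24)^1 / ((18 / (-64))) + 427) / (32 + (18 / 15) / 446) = 4155605 / 321147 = 12.94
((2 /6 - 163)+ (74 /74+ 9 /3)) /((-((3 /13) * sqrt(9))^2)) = 331.05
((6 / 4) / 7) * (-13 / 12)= -13 / 56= -0.23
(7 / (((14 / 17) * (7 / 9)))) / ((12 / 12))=153 / 14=10.93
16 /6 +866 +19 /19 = 2609 /3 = 869.67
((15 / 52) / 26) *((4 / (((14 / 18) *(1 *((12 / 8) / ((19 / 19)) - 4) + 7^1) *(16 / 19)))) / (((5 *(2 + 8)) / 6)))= 171 / 94640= 0.00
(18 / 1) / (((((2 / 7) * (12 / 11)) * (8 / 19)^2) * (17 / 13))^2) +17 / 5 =653552818341 / 189399040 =3450.67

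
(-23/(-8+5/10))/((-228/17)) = -391/1710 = -0.23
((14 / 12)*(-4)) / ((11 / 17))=-7.21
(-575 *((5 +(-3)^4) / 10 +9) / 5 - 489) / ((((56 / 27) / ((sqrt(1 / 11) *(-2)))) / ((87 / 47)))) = 843291 *sqrt(11) / 2068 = 1352.46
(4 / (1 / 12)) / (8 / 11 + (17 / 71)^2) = 2661648 / 43507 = 61.18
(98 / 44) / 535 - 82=-965091 / 11770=-82.00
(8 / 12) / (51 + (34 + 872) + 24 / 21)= 0.00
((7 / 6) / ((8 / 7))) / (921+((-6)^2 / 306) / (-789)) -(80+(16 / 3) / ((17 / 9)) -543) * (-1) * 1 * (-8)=12369977654967 / 3360116912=3681.41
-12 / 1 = -12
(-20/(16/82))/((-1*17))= 205/34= 6.03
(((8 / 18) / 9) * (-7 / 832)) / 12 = -7 / 202176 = -0.00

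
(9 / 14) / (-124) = -0.01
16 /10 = 8 /5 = 1.60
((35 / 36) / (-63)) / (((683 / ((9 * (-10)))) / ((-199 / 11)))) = -4975 / 135234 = -0.04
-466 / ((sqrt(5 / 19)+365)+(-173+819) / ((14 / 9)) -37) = -161235767 / 257176363+11417*sqrt(95) / 257176363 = -0.63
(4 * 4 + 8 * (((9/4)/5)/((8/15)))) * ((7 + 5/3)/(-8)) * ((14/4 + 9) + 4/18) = -270907/864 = -313.55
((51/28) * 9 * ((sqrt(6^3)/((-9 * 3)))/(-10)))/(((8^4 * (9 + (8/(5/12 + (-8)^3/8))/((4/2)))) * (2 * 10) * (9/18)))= 1853 * sqrt(6)/1862041600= 0.00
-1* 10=-10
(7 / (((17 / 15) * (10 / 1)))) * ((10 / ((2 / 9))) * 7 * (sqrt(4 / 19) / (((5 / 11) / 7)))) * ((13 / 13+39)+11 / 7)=4234923 * sqrt(19) / 323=57150.47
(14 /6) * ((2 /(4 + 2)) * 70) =490 /9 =54.44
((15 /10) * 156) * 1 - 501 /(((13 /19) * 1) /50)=-472908 /13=-36377.54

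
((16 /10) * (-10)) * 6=-96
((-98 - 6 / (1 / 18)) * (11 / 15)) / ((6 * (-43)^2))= -1133 / 83205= -0.01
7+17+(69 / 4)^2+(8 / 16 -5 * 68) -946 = -15423 / 16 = -963.94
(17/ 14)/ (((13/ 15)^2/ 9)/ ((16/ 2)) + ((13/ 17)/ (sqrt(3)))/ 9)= 20.41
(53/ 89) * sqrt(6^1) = 53 * sqrt(6)/ 89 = 1.46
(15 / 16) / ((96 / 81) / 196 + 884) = 3969 / 3742528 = 0.00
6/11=0.55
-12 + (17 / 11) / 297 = -11.99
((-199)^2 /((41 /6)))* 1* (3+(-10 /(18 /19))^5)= -612835947722056 /807003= -759397360.01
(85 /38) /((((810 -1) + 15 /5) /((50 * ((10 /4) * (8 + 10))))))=95625 /15428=6.20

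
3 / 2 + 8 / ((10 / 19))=167 / 10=16.70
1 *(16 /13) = 16 /13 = 1.23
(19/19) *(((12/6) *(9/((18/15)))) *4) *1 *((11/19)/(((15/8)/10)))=3520/19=185.26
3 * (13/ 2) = 39/ 2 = 19.50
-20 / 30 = -2 / 3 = -0.67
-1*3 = -3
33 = 33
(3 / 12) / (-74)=-1 / 296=-0.00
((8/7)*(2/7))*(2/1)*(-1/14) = -16/343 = -0.05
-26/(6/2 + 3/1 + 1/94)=-2444/565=-4.33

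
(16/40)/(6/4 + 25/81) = 324/1465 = 0.22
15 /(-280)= -3 /56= -0.05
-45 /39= -1.15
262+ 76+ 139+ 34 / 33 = 478.03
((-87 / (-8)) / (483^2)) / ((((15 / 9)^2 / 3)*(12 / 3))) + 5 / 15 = 20737583 / 62210400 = 0.33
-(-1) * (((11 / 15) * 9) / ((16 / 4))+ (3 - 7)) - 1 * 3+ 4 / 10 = -99 / 20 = -4.95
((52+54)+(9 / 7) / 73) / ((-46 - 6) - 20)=-54175 / 36792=-1.47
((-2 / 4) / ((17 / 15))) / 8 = -15 / 272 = -0.06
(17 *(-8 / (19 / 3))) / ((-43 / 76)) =37.95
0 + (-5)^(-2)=1/25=0.04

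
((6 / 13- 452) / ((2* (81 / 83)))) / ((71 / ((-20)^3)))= 1948840000 / 74763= 26066.90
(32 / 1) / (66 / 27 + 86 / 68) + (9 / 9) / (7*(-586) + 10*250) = 15685649 / 1818270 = 8.63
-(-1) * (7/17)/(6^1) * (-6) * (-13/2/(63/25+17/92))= 104650/105757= 0.99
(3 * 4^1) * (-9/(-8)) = 27/2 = 13.50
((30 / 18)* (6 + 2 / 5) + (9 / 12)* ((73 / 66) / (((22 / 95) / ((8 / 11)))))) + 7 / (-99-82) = 19128107 / 1445466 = 13.23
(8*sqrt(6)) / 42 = 4*sqrt(6) / 21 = 0.47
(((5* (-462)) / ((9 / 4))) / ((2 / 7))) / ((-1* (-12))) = -2695 / 9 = -299.44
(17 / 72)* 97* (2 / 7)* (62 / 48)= 51119 / 6048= 8.45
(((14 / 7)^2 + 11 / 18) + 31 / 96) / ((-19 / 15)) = -7105 / 1824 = -3.90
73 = 73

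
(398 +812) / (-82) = -605 / 41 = -14.76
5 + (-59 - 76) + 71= -59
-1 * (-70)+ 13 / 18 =1273 / 18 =70.72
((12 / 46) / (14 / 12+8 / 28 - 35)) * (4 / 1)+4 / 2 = 63806 / 32407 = 1.97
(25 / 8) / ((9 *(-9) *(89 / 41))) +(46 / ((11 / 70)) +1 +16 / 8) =187595741 / 634392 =295.71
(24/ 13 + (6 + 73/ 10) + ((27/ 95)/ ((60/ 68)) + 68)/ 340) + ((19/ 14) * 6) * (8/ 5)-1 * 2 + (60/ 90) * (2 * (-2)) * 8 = 13077307/ 2593500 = 5.04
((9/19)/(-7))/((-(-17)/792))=-7128/2261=-3.15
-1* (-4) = 4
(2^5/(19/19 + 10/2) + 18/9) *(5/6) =55/9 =6.11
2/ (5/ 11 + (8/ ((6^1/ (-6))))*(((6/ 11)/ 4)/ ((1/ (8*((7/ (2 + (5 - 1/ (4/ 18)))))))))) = -110/ 1319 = -0.08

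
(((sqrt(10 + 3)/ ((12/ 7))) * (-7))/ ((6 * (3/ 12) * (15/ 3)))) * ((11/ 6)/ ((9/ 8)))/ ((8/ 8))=-1078 * sqrt(13)/ 1215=-3.20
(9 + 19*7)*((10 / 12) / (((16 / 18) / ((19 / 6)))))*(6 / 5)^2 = 12141 / 20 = 607.05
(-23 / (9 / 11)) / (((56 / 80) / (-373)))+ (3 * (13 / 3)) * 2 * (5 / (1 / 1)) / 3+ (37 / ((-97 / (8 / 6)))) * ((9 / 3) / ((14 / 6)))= 91798744 / 6111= 15021.89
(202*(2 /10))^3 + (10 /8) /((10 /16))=8242658 /125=65941.26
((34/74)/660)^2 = 289/596336400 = 0.00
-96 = -96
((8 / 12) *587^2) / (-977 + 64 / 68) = -11715346 / 49779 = -235.35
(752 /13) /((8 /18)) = 1692 /13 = 130.15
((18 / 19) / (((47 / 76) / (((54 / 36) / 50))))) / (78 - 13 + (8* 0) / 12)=54 / 76375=0.00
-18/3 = -6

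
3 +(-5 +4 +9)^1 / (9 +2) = 41 / 11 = 3.73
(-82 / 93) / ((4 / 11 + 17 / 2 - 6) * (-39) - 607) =1804 / 1470423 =0.00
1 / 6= 0.17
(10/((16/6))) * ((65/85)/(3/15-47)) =-25/408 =-0.06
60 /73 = 0.82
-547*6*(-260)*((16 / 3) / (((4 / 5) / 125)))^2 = 1777750000000 / 3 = 592583333333.33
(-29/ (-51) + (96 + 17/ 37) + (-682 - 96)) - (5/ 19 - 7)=-674.24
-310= -310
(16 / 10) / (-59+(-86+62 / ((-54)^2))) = -11664 / 1056895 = -0.01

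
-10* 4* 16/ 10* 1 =-64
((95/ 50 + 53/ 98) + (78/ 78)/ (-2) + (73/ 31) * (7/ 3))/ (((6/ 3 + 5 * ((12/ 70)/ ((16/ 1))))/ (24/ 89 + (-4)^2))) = 1962520736/ 33314925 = 58.91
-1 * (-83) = 83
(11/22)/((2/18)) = 9/2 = 4.50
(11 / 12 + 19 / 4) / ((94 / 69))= 391 / 94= 4.16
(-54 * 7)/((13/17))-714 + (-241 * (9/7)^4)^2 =32412002337105/74942413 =432492.11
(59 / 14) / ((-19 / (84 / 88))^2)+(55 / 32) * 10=12019709 / 698896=17.20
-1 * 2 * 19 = -38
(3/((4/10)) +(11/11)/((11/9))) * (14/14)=183/22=8.32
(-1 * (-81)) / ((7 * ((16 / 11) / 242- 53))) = -0.22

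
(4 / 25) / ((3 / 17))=68 / 75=0.91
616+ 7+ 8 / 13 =8107 / 13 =623.62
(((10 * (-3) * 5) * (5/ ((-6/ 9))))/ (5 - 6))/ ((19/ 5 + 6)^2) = -28125/ 2401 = -11.71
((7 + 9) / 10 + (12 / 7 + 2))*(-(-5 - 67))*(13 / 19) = 174096 / 665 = 261.80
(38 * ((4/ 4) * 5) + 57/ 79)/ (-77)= -15067/ 6083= -2.48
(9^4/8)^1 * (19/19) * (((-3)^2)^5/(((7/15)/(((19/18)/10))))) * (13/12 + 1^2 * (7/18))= 14449349349/896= 16126505.97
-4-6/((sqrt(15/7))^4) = -5.31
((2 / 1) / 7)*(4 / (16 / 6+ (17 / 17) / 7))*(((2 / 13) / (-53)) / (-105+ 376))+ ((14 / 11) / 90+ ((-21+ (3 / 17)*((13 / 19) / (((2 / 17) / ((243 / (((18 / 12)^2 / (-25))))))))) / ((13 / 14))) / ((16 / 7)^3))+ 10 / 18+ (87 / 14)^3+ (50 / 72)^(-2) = -27808103968912492727 / 3032579221351680000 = -9.17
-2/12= -1/6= -0.17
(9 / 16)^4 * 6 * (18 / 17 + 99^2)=3279876705 / 557056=5887.88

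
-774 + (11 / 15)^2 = -174029 / 225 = -773.46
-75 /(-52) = 75 /52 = 1.44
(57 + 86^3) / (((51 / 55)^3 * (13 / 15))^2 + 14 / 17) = 7483406523703515625 / 15305350313447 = 488940.56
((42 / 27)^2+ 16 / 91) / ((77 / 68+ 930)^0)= 19132 / 7371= 2.60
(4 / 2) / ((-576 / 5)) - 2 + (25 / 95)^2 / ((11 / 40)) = -2019151 / 1143648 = -1.77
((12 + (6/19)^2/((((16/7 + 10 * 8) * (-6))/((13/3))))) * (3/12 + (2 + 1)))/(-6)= -16217825/2495232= -6.50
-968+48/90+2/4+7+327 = -18989/30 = -632.97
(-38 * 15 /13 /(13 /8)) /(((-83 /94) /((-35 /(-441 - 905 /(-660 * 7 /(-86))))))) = 277244352 /118682447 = 2.34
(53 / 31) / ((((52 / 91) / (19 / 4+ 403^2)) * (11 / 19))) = 4579418095 / 5456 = 839336.16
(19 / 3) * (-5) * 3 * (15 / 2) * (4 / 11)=-2850 / 11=-259.09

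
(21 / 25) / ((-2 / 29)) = -609 / 50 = -12.18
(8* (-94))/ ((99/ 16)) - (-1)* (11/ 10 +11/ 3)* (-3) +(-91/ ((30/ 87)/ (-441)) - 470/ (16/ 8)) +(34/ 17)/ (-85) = 976216081/ 8415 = 116009.04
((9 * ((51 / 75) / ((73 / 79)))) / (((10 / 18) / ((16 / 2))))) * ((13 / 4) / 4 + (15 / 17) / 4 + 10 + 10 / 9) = 21137319 / 18250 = 1158.21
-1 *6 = -6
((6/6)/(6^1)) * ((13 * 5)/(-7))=-65/42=-1.55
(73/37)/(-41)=-0.05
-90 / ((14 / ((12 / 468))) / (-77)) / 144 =55 / 624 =0.09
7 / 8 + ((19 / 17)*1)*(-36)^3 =-7091593 / 136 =-52144.07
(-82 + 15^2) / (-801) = -143 / 801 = -0.18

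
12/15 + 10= 54/5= 10.80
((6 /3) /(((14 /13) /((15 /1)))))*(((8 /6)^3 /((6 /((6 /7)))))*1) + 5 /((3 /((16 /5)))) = 6512 /441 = 14.77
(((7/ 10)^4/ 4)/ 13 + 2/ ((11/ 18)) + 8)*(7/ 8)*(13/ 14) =64506411/ 7040000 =9.16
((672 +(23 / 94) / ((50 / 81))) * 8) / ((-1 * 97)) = -6320526 / 113975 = -55.46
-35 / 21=-5 / 3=-1.67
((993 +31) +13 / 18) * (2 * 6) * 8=295120 / 3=98373.33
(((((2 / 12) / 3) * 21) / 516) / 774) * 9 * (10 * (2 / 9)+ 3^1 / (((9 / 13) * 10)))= 1673 / 23963040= 0.00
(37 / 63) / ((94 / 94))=37 / 63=0.59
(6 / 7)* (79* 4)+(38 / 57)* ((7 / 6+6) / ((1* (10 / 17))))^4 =2035649988247 / 136080000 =14959.22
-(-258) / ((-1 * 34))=-129 / 17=-7.59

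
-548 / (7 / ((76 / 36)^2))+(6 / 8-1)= -349.15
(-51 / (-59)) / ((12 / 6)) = 51 / 118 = 0.43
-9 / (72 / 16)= -2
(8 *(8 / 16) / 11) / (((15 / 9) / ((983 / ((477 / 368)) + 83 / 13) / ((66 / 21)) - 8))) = 51.35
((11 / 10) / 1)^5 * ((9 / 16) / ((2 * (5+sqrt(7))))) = 161051 / 1280000 - 161051 * sqrt(7) / 6400000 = 0.06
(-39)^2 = 1521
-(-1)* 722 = 722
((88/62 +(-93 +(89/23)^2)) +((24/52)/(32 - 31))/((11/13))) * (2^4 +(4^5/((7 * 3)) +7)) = -89511142/16399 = -5458.33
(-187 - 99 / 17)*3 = -9834 / 17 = -578.47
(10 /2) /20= 1 /4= 0.25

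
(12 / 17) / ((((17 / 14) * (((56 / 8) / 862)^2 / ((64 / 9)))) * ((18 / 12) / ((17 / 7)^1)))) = 760877056 / 7497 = 101490.87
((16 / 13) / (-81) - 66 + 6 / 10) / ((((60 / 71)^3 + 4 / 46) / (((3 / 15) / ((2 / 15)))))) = -2835175164683 / 19950215220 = -142.11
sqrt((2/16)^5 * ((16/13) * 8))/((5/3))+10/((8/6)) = 3 * sqrt(13)/1040+15/2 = 7.51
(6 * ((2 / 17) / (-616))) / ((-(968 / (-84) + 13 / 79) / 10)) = -711 / 704803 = -0.00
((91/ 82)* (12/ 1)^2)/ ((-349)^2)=6552/ 4993841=0.00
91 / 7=13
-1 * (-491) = 491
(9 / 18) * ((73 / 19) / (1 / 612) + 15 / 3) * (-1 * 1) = -1178.18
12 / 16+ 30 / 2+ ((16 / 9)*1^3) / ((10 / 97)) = 5939 / 180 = 32.99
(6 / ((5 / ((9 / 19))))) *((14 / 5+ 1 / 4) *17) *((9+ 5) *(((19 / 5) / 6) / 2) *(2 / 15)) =17.42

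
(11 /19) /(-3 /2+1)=-1.16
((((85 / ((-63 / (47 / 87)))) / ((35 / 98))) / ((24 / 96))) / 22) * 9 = -3196 / 957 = -3.34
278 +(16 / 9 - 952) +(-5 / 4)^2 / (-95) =-1839245 / 2736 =-672.24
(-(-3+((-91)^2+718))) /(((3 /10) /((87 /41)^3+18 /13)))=-328026.43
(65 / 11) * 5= 325 / 11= 29.55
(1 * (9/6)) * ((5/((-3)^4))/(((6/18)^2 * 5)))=1/6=0.17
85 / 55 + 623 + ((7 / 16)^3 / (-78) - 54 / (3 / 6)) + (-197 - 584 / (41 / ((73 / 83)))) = 3671732712865 / 11959394304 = 307.02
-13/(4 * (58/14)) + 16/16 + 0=25/116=0.22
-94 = -94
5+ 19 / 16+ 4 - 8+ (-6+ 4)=3 / 16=0.19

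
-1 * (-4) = 4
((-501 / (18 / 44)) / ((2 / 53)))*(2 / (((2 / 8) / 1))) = -778888 / 3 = -259629.33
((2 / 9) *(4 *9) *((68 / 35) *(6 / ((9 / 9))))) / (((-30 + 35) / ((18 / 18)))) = 3264 / 175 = 18.65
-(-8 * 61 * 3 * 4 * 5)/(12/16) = 39040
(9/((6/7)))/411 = 7/274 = 0.03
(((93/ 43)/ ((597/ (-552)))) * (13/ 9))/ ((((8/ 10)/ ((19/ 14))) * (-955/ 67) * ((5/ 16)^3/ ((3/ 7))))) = 48330493952/ 10010620375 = 4.83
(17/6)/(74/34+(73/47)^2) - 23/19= -11651369/19645164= -0.59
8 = 8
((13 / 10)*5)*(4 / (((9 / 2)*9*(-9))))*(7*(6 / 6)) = -364 / 729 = -0.50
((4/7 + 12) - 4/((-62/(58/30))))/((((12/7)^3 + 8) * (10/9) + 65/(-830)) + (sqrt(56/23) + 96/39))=33885782266639724148/44639882694428970685 - 174666738932732592 * sqrt(322)/44639882694428970685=0.69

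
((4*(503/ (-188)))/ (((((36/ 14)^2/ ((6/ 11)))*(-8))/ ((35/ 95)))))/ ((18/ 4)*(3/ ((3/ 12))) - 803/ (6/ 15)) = -172529/ 8289747576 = -0.00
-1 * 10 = -10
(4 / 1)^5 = 1024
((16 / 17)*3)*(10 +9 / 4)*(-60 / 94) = -17640 / 799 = -22.08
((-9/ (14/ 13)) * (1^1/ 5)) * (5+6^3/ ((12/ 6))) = -13221/ 70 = -188.87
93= 93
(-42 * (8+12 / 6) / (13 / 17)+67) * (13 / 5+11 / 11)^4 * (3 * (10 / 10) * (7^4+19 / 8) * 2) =-729991372932 / 625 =-1167986196.69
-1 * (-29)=29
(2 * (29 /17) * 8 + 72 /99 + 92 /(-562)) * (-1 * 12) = -17566056 /52547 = -334.29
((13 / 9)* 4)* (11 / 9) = 572 / 81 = 7.06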